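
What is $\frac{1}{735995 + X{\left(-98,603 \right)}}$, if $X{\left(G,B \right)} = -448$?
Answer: $\frac{1}{735547} \approx 1.3595 \cdot 10^{-6}$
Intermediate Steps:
$\frac{1}{735995 + X{\left(-98,603 \right)}} = \frac{1}{735995 - 448} = \frac{1}{735547}$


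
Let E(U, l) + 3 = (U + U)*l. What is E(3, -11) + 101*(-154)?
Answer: -15623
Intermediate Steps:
E(U, l) = -3 + 2*U*l (E(U, l) = -3 + (U + U)*l = -3 + (2*U)*l = -3 + 2*U*l)
E(3, -11) + 101*(-154) = (-3 + 2*3*(-11)) + 101*(-154) = (-3 - 66) - 15554 = -69 - 15554 = -15623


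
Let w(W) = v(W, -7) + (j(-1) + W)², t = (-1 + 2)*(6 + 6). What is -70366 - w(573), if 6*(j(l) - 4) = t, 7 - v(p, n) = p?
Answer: -405041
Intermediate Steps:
t = 12 (t = 1*12 = 12)
v(p, n) = 7 - p
j(l) = 6 (j(l) = 4 + (⅙)*12 = 4 + 2 = 6)
w(W) = 7 + (6 + W)² - W (w(W) = (7 - W) + (6 + W)² = 7 + (6 + W)² - W)
-70366 - w(573) = -70366 - (7 + (6 + 573)² - 1*573) = -70366 - (7 + 579² - 573) = -70366 - (7 + 335241 - 573) = -70366 - 1*334675 = -70366 - 334675 = -405041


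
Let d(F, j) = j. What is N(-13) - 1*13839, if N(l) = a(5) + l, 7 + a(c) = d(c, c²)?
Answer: -13834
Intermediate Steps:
a(c) = -7 + c²
N(l) = 18 + l (N(l) = (-7 + 5²) + l = (-7 + 25) + l = 18 + l)
N(-13) - 1*13839 = (18 - 13) - 1*13839 = 5 - 13839 = -13834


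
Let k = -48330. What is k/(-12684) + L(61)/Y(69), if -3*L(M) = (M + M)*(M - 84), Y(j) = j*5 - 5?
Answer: 1768498/269535 ≈ 6.5613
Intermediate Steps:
Y(j) = -5 + 5*j (Y(j) = 5*j - 5 = -5 + 5*j)
L(M) = -2*M*(-84 + M)/3 (L(M) = -(M + M)*(M - 84)/3 = -2*M*(-84 + M)/3)
k/(-12684) + L(61)/Y(69) = -48330/(-12684) + ((⅔)*61*(84 - 1*61))/(-5 + 5*69) = -48330*(-1/12684) + ((⅔)*61*(84 - 61))/(-5 + 345) = 8055/2114 + ((⅔)*61*23)/340 = 8055/2114 + (2806/3)*(1/340) = 8055/2114 + 1403/510 = 1768498/269535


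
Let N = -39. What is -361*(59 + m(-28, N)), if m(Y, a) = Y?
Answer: -11191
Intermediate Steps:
-361*(59 + m(-28, N)) = -361*(59 - 28) = -361*31 = -11191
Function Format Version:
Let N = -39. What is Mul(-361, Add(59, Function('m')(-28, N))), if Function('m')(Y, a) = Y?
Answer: -11191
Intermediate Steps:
Mul(-361, Add(59, Function('m')(-28, N))) = Mul(-361, Add(59, -28)) = Mul(-361, 31) = -11191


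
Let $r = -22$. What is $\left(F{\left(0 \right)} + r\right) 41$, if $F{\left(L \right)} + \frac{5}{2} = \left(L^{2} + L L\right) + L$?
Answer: $- \frac{2009}{2} \approx -1004.5$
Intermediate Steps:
$F{\left(L \right)} = - \frac{5}{2} + L + 2 L^{2}$ ($F{\left(L \right)} = - \frac{5}{2} + \left(\left(L^{2} + L L\right) + L\right) = - \frac{5}{2} + \left(\left(L^{2} + L^{2}\right) + L\right) = - \frac{5}{2} + \left(2 L^{2} + L\right) = - \frac{5}{2} + \left(L + 2 L^{2}\right) = - \frac{5}{2} + L + 2 L^{2}$)
$\left(F{\left(0 \right)} + r\right) 41 = \left(\left(- \frac{5}{2} + 0 + 2 \cdot 0^{2}\right) - 22\right) 41 = \left(\left(- \frac{5}{2} + 0 + 2 \cdot 0\right) - 22\right) 41 = \left(\left(- \frac{5}{2} + 0 + 0\right) - 22\right) 41 = \left(- \frac{5}{2} - 22\right) 41 = \left(- \frac{49}{2}\right) 41 = - \frac{2009}{2}$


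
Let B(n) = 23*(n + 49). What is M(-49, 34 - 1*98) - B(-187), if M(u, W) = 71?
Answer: 3245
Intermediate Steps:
B(n) = 1127 + 23*n (B(n) = 23*(49 + n) = 1127 + 23*n)
M(-49, 34 - 1*98) - B(-187) = 71 - (1127 + 23*(-187)) = 71 - (1127 - 4301) = 71 - 1*(-3174) = 71 + 3174 = 3245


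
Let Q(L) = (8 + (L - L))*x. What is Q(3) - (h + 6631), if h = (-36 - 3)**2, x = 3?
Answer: -8128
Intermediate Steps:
h = 1521 (h = (-39)**2 = 1521)
Q(L) = 24 (Q(L) = (8 + (L - L))*3 = (8 + 0)*3 = 8*3 = 24)
Q(3) - (h + 6631) = 24 - (1521 + 6631) = 24 - 1*8152 = 24 - 8152 = -8128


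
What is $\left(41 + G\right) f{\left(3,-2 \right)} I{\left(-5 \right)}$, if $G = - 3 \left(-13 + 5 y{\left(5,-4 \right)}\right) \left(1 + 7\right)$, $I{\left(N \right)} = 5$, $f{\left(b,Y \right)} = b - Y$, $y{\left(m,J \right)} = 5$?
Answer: $-6175$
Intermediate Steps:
$G = -288$ ($G = - 3 \left(-13 + 5 \cdot 5\right) \left(1 + 7\right) = - 3 \left(-13 + 25\right) 8 = - 3 \cdot 12 \cdot 8 = \left(-3\right) 96 = -288$)
$\left(41 + G\right) f{\left(3,-2 \right)} I{\left(-5 \right)} = \left(41 - 288\right) \left(3 - -2\right) 5 = - 247 \left(3 + 2\right) 5 = - 247 \cdot 5 \cdot 5 = \left(-247\right) 25 = -6175$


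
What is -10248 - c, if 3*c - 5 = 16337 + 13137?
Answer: -60223/3 ≈ -20074.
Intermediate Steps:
c = 29479/3 (c = 5/3 + (16337 + 13137)/3 = 5/3 + (⅓)*29474 = 5/3 + 29474/3 = 29479/3 ≈ 9826.3)
-10248 - c = -10248 - 1*29479/3 = -10248 - 29479/3 = -60223/3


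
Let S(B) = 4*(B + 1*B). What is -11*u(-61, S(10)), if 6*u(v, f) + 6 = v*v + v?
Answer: -6699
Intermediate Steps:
S(B) = 8*B (S(B) = 4*(B + B) = 4*(2*B) = 8*B)
u(v, f) = -1 + v/6 + v**2/6 (u(v, f) = -1 + (v*v + v)/6 = -1 + (v**2 + v)/6 = -1 + (v + v**2)/6 = -1 + (v/6 + v**2/6) = -1 + v/6 + v**2/6)
-11*u(-61, S(10)) = -11*(-1 + (1/6)*(-61) + (1/6)*(-61)**2) = -11*(-1 - 61/6 + (1/6)*3721) = -11*(-1 - 61/6 + 3721/6) = -11*609 = -6699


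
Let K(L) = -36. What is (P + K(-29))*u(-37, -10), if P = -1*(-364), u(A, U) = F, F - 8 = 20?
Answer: 9184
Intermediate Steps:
F = 28 (F = 8 + 20 = 28)
u(A, U) = 28
P = 364
(P + K(-29))*u(-37, -10) = (364 - 36)*28 = 328*28 = 9184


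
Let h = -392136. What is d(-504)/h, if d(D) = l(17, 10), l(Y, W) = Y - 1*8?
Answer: -3/130712 ≈ -2.2951e-5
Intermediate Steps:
l(Y, W) = -8 + Y (l(Y, W) = Y - 8 = -8 + Y)
d(D) = 9 (d(D) = -8 + 17 = 9)
d(-504)/h = 9/(-392136) = 9*(-1/392136) = -3/130712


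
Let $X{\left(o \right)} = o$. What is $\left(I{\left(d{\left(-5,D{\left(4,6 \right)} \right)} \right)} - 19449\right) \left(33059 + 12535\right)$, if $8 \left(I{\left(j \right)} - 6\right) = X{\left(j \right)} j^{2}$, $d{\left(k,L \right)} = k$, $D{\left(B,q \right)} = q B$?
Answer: $- \frac{3548786193}{4} \approx -8.872 \cdot 10^{8}$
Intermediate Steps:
$D{\left(B,q \right)} = B q$
$I{\left(j \right)} = 6 + \frac{j^{3}}{8}$ ($I{\left(j \right)} = 6 + \frac{j j^{2}}{8} = 6 + \frac{j^{3}}{8}$)
$\left(I{\left(d{\left(-5,D{\left(4,6 \right)} \right)} \right)} - 19449\right) \left(33059 + 12535\right) = \left(\left(6 + \frac{\left(-5\right)^{3}}{8}\right) - 19449\right) \left(33059 + 12535\right) = \left(\left(6 + \frac{1}{8} \left(-125\right)\right) - 19449\right) 45594 = \left(\left(6 - \frac{125}{8}\right) - 19449\right) 45594 = \left(- \frac{77}{8} - 19449\right) 45594 = \left(- \frac{155669}{8}\right) 45594 = - \frac{3548786193}{4}$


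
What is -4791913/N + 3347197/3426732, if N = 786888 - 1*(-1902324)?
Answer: -154568318324/191983516983 ≈ -0.80511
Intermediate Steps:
N = 2689212 (N = 786888 + 1902324 = 2689212)
-4791913/N + 3347197/3426732 = -4791913/2689212 + 3347197/3426732 = -154568318324/191983516983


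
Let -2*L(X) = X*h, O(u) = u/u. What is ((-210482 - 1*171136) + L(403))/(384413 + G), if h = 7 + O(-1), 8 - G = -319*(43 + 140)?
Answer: -191615/221399 ≈ -0.86547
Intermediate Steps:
O(u) = 1
G = 58385 (G = 8 - (-319)*(43 + 140) = 8 - (-319)*183 = 8 - 1*(-58377) = 8 + 58377 = 58385)
h = 8 (h = 7 + 1 = 8)
L(X) = -4*X (L(X) = -X*8/2 = -4*X)
((-210482 - 1*171136) + L(403))/(384413 + G) = ((-210482 - 1*171136) - 4*403)/(384413 + 58385) = ((-210482 - 171136) - 1612)/442798 = (-381618 - 1612)*(1/442798) = -383230*1/442798 = -191615/221399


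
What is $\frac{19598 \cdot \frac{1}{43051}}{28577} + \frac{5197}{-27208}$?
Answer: $- \frac{155931019335}{816418130776} \approx -0.19099$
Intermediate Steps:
$\frac{19598 \cdot \frac{1}{43051}}{28577} + \frac{5197}{-27208} = 19598 \cdot \frac{1}{43051} \cdot \frac{1}{28577} + 5197 \left(- \frac{1}{27208}\right) = \frac{19598}{43051} \cdot \frac{1}{28577} - \frac{5197}{27208} = \frac{478}{30006547} - \frac{5197}{27208} = - \frac{155931019335}{816418130776}$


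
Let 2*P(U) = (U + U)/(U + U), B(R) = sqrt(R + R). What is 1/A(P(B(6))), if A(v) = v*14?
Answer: 1/7 ≈ 0.14286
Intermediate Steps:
B(R) = sqrt(2)*sqrt(R) (B(R) = sqrt(2*R) = sqrt(2)*sqrt(R))
P(U) = 1/2 (P(U) = ((U + U)/(U + U))/2 = ((2*U)/((2*U)))/2 = ((2*U)*(1/(2*U)))/2 = (1/2)*1 = 1/2)
A(v) = 14*v
1/A(P(B(6))) = 1/(14*(1/2)) = 1/7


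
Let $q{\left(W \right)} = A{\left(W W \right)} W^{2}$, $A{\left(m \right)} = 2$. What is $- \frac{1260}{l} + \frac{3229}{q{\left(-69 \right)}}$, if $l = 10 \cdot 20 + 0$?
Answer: $- \frac{141899}{23805} \approx -5.9609$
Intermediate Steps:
$l = 200$ ($l = 200 + 0 = 200$)
$q{\left(W \right)} = 2 W^{2}$
$- \frac{1260}{l} + \frac{3229}{q{\left(-69 \right)}} = - \frac{1260}{200} + \frac{3229}{2 \left(-69\right)^{2}} = \left(-1260\right) \frac{1}{200} + \frac{3229}{2 \cdot 4761} = - \frac{63}{10} + \frac{3229}{9522} = - \frac{141899}{23805}$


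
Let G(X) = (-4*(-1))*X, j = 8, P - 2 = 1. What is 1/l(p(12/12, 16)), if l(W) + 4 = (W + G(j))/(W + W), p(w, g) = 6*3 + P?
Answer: -42/115 ≈ -0.36522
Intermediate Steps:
P = 3 (P = 2 + 1 = 3)
G(X) = 4*X
p(w, g) = 21 (p(w, g) = 6*3 + 3 = 18 + 3 = 21)
l(W) = -4 + (32 + W)/(2*W) (l(W) = -4 + (W + 4*8)/(W + W) = -4 + (W + 32)/((2*W)) = -4 + (32 + W)*(1/(2*W)) = -4 + (32 + W)/(2*W))
1/l(p(12/12, 16)) = 1/(-7/2 + 16/21) = 1/(-115/42) = -42/115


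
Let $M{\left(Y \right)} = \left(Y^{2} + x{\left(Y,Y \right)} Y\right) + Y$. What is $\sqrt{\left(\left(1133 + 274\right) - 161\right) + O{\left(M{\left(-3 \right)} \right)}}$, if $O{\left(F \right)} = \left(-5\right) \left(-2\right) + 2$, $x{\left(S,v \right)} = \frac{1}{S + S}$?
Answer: $\sqrt{1258} \approx 35.468$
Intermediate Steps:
$x{\left(S,v \right)} = \frac{1}{2 S}$
$M{\left(Y \right)} = \frac{1}{2} + Y + Y^{2}$ ($M{\left(Y \right)} = \left(Y^{2} + \frac{1}{2 Y} Y\right) + Y = \left(Y^{2} + \frac{1}{2}\right) + Y = \left(\frac{1}{2} + Y^{2}\right) + Y = \frac{1}{2} + Y + Y^{2}$)
$O{\left(F \right)} = 12$ ($O{\left(F \right)} = 10 + 2 = 12$)
$\sqrt{\left(\left(1133 + 274\right) - 161\right) + O{\left(M{\left(-3 \right)} \right)}} = \sqrt{\left(\left(1133 + 274\right) - 161\right) + 12} = \sqrt{\left(1407 - 161\right) + 12} = \sqrt{1246 + 12} = \sqrt{1258}$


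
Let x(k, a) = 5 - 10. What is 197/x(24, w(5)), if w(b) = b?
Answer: -197/5 ≈ -39.400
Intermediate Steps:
x(k, a) = -5
197/x(24, w(5)) = 197/(-5) = 197*(-⅕) = -197/5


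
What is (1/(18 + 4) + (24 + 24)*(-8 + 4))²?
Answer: 17833729/484 ≈ 36847.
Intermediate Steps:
(1/(18 + 4) + (24 + 24)*(-8 + 4))² = (1/22 + 48*(-4))² = (1/22 - 192)² = (-4223/22)² = 17833729/484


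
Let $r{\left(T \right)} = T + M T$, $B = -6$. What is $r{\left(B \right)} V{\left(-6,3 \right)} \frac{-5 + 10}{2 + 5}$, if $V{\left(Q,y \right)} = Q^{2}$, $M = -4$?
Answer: $\frac{3240}{7} \approx 462.86$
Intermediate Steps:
$r{\left(T \right)} = - 3 T$ ($r{\left(T \right)} = T - 4 T = - 3 T$)
$r{\left(B \right)} V{\left(-6,3 \right)} \frac{-5 + 10}{2 + 5} = \left(-3\right) \left(-6\right) \left(-6\right)^{2} \frac{-5 + 10}{2 + 5} = 18 \cdot 36 \cdot \frac{5}{7} = 648 \cdot 5 \cdot \frac{1}{7} = 648 \cdot \frac{5}{7} = \frac{3240}{7}$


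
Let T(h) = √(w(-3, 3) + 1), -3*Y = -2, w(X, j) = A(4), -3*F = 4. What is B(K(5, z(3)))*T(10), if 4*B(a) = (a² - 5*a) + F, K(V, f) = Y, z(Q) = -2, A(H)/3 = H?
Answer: -19*√13/18 ≈ -3.8059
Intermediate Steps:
F = -4/3 (F = -⅓*4 = -4/3 ≈ -1.3333)
A(H) = 3*H
w(X, j) = 12 (w(X, j) = 3*4 = 12)
Y = ⅔ (Y = -⅓*(-2) = ⅔ ≈ 0.66667)
K(V, f) = ⅔
T(h) = √13 (T(h) = √(12 + 1) = √13)
B(a) = -⅓ - 5*a/4 + a²/4 (B(a) = ((a² - 5*a) - 4/3)/4 = (-4/3 + a² - 5*a)/4 = -⅓ - 5*a/4 + a²/4)
B(K(5, z(3)))*T(10) = (-⅓ - 5/4*⅔ + (⅔)²/4)*√13 = (-⅓ - ⅚ + (¼)*(4/9))*√13 = (-⅓ - ⅚ + ⅑)*√13 = -19*√13/18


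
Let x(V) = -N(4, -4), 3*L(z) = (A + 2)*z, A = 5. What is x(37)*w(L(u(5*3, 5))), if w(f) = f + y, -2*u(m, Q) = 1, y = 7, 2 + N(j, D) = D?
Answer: 35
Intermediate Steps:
N(j, D) = -2 + D
u(m, Q) = -½ (u(m, Q) = -½*1 = -½)
L(z) = 7*z/3 (L(z) = ((5 + 2)*z)/3 = (7*z)/3 = 7*z/3)
x(V) = 6 (x(V) = -(-2 - 4) = -1*(-6) = 6)
w(f) = 7 + f (w(f) = f + 7 = 7 + f)
x(37)*w(L(u(5*3, 5))) = 6*(7 + (7/3)*(-½)) = 6*(7 - 7/6) = 6*(35/6) = 35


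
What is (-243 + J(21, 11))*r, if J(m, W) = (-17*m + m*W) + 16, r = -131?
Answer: 46243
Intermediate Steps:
J(m, W) = 16 - 17*m + W*m (J(m, W) = (-17*m + W*m) + 16 = 16 - 17*m + W*m)
(-243 + J(21, 11))*r = (-243 + (16 - 17*21 + 11*21))*(-131) = (-243 + (16 - 357 + 231))*(-131) = (-243 - 110)*(-131) = -353*(-131) = 46243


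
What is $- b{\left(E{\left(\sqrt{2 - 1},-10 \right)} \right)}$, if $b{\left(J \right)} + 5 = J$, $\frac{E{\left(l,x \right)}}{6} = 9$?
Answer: $-49$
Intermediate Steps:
$E{\left(l,x \right)} = 54$ ($E{\left(l,x \right)} = 6 \cdot 9 = 54$)
$b{\left(J \right)} = -5 + J$
$- b{\left(E{\left(\sqrt{2 - 1},-10 \right)} \right)} = - (-5 + 54) = \left(-1\right) 49 = -49$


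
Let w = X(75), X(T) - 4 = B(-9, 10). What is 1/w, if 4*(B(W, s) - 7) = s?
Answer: 2/27 ≈ 0.074074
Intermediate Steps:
B(W, s) = 7 + s/4
X(T) = 27/2 (X(T) = 4 + (7 + (1/4)*10) = 4 + (7 + 5/2) = 4 + 19/2 = 27/2)
w = 27/2 ≈ 13.500
1/w = 1/(27/2) = 2/27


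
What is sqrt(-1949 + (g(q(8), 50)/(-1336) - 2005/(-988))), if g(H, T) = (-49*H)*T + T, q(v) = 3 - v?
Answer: I*sqrt(13313585772331)/82498 ≈ 44.229*I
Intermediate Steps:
g(H, T) = T - 49*H*T (g(H, T) = -49*H*T + T = T - 49*H*T)
sqrt(-1949 + (g(q(8), 50)/(-1336) - 2005/(-988))) = sqrt(-1949 + ((50*(1 - 49*(3 - 1*8)))/(-1336) - 2005/(-988))) = sqrt(-1949 + ((50*(1 - 49*(3 - 8)))*(-1/1336) - 2005*(-1/988))) = sqrt(-1949 + ((50*(1 - 49*(-5)))*(-1/1336) + 2005/988)) = sqrt(-1949 + ((50*(1 + 245))*(-1/1336) + 2005/988)) = sqrt(-1949 + ((50*246)*(-1/1336) + 2005/988)) = sqrt(-1949 + (12300*(-1/1336) + 2005/988)) = sqrt(-1949 + (-3075/334 + 2005/988)) = sqrt(-1949 - 1184215/164996) = sqrt(-322761419/164996) = I*sqrt(13313585772331)/82498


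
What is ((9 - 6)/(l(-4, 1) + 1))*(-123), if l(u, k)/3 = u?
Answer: 369/11 ≈ 33.545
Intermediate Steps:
l(u, k) = 3*u
((9 - 6)/(l(-4, 1) + 1))*(-123) = ((9 - 6)/(3*(-4) + 1))*(-123) = (3/(-12 + 1))*(-123) = (3/(-11))*(-123) = (3*(-1/11))*(-123) = -3/11*(-123) = 369/11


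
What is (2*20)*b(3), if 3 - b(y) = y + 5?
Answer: -200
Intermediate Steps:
b(y) = -2 - y (b(y) = 3 - (y + 5) = 3 - (5 + y) = 3 + (-5 - y) = -2 - y)
(2*20)*b(3) = (2*20)*(-2 - 1*3) = 40*(-2 - 3) = 40*(-5) = -200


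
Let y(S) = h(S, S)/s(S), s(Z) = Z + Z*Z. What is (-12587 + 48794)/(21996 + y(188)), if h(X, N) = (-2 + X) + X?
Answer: 643253562/390781123 ≈ 1.6461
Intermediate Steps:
s(Z) = Z + Z²
h(X, N) = -2 + 2*X
y(S) = (-2 + 2*S)/(S*(1 + S)) (y(S) = (-2 + 2*S)/((S*(1 + S))) = (-2 + 2*S)*(1/(S*(1 + S))) = (-2 + 2*S)/(S*(1 + S)))
(-12587 + 48794)/(21996 + y(188)) = (-12587 + 48794)/(21996 + 2*(-1 + 188)/(188*(1 + 188))) = 36207/(21996 + 2*(1/188)*187/189) = 36207/(21996 + 2*(1/188)*(1/189)*187) = 36207/(21996 + 187/17766) = 36207/(390781123/17766) = 36207*(17766/390781123) = 643253562/390781123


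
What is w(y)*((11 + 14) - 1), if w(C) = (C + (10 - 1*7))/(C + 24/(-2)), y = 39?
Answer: 112/3 ≈ 37.333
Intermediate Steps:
w(C) = (3 + C)/(-12 + C) (w(C) = (C + (10 - 7))/(C + 24*(-1/2)) = (C + 3)/(C - 12) = (3 + C)/(-12 + C))
w(y)*((11 + 14) - 1) = ((3 + 39)/(-12 + 39))*((11 + 14) - 1) = (42/27)*(25 - 1) = ((1/27)*42)*24 = (14/9)*24 = 112/3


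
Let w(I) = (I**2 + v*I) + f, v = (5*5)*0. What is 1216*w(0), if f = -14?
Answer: -17024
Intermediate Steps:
v = 0 (v = 25*0 = 0)
w(I) = -14 + I**2 (w(I) = (I**2 + 0*I) - 14 = (I**2 + 0) - 14 = I**2 - 14 = -14 + I**2)
1216*w(0) = 1216*(-14 + 0**2) = 1216*(-14 + 0) = 1216*(-14) = -17024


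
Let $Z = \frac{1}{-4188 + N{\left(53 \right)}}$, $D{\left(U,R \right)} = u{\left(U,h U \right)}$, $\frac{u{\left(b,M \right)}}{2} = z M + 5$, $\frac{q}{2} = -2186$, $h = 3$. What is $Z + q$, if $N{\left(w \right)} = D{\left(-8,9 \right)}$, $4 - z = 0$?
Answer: $- \frac{19105641}{4370} \approx -4372.0$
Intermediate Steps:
$z = 4$ ($z = 4 - 0 = 4 + 0 = 4$)
$q = -4372$ ($q = 2 \left(-2186\right) = -4372$)
$u{\left(b,M \right)} = 10 + 8 M$ ($u{\left(b,M \right)} = 2 \left(4 M + 5\right) = 2 \left(5 + 4 M\right) = 10 + 8 M$)
$D{\left(U,R \right)} = 10 + 24 U$ ($D{\left(U,R \right)} = 10 + 8 \cdot 3 U = 10 + 24 U$)
$N{\left(w \right)} = -182$ ($N{\left(w \right)} = 10 + 24 \left(-8\right) = 10 - 192 = -182$)
$Z = - \frac{1}{4370}$ ($Z = \frac{1}{-4188 - 182} = \frac{1}{-4370} = - \frac{1}{4370} \approx -0.00022883$)
$Z + q = - \frac{1}{4370} - 4372 = - \frac{19105641}{4370}$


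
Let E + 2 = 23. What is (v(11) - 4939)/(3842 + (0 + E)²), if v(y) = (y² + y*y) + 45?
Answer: -4652/4283 ≈ -1.0862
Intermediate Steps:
E = 21 (E = -2 + 23 = 21)
v(y) = 45 + 2*y² (v(y) = (y² + y²) + 45 = 2*y² + 45 = 45 + 2*y²)
(v(11) - 4939)/(3842 + (0 + E)²) = ((45 + 2*11²) - 4939)/(3842 + (0 + 21)²) = ((45 + 2*121) - 4939)/(3842 + 21²) = ((45 + 242) - 4939)/(3842 + 441) = (287 - 4939)/4283 = -4652*1/4283 = -4652/4283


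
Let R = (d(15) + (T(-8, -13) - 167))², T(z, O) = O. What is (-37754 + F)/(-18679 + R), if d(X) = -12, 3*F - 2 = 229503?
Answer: 116243/54555 ≈ 2.1307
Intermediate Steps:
F = 229505/3 (F = ⅔ + (⅓)*229503 = ⅔ + 76501 = 229505/3 ≈ 76502.)
R = 36864 (R = (-12 + (-13 - 167))² = (-12 - 180)² = (-192)² = 36864)
(-37754 + F)/(-18679 + R) = (-37754 + 229505/3)/(-18679 + 36864) = (116243/3)/18185 = (116243/3)*(1/18185) = 116243/54555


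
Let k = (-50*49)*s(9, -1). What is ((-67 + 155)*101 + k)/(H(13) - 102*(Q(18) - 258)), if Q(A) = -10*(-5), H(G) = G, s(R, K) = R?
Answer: -13162/21229 ≈ -0.62000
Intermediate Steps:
Q(A) = 50
k = -22050 (k = -50*49*9 = -2450*9 = -22050)
((-67 + 155)*101 + k)/(H(13) - 102*(Q(18) - 258)) = ((-67 + 155)*101 - 22050)/(13 - 102*(50 - 258)) = (88*101 - 22050)/(13 - 102*(-208)) = (8888 - 22050)/(13 + 21216) = -13162/21229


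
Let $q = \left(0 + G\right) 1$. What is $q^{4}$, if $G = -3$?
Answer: $81$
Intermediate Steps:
$q = -3$ ($q = \left(0 - 3\right) 1 = \left(-3\right) 1 = -3$)
$q^{4} = \left(-3\right)^{4} = 81$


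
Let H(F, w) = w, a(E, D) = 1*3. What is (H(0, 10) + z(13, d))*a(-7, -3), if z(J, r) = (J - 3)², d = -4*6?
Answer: 330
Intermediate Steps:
a(E, D) = 3
d = -24
z(J, r) = (-3 + J)²
(H(0, 10) + z(13, d))*a(-7, -3) = (10 + (-3 + 13)²)*3 = (10 + 10²)*3 = (10 + 100)*3 = 110*3 = 330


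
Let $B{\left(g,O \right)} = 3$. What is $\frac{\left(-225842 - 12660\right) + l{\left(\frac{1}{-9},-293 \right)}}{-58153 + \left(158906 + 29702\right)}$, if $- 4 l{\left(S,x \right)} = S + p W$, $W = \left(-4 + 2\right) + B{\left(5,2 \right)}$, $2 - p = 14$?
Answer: $- \frac{8585963}{4696380} \approx -1.8282$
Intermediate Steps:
$p = -12$ ($p = 2 - 14 = -12$)
$W = 1$ ($W = \left(-4 + 2\right) + 3 = -2 + 3 = 1$)
$l{\left(S,x \right)} = 3 - \frac{S}{4}$ ($l{\left(S,x \right)} = - \frac{S - 12}{4} = - \frac{-12 + S}{4} = 3 - \frac{S}{4}$)
$\frac{\left(-225842 - 12660\right) + l{\left(\frac{1}{-9},-293 \right)}}{-58153 + \left(158906 + 29702\right)} = \frac{\left(-225842 - 12660\right) + \left(3 - \frac{1}{4 \left(-9\right)}\right)}{-58153 + \left(158906 + 29702\right)} = \frac{\left(-225842 - 12660\right) + \left(3 - - \frac{1}{36}\right)}{-58153 + 188608} = \frac{-238502 + \left(3 + \frac{1}{36}\right)}{130455} = \left(-238502 + \frac{109}{36}\right) \frac{1}{130455} = \left(- \frac{8585963}{36}\right) \frac{1}{130455} = - \frac{8585963}{4696380}$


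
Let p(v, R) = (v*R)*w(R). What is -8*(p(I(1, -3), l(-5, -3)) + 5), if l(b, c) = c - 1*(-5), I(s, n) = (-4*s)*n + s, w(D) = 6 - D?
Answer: -872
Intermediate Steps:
I(s, n) = s - 4*n*s (I(s, n) = -4*n*s + s = s - 4*n*s)
l(b, c) = 5 + c (l(b, c) = c + 5 = 5 + c)
p(v, R) = R*v*(6 - R) (p(v, R) = (v*R)*(6 - R) = (R*v)*(6 - R) = R*v*(6 - R))
-8*(p(I(1, -3), l(-5, -3)) + 5) = -8*((5 - 3)*(1*(1 - 4*(-3)))*(6 - (5 - 3)) + 5) = -8*(2*(1*(1 + 12))*(6 - 1*2) + 5) = -8*(2*(1*13)*(6 - 2) + 5) = -8*(2*13*4 + 5) = -8*(104 + 5) = -8*109 = -872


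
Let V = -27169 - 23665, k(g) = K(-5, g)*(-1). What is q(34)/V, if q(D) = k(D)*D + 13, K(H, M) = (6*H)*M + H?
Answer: -34863/50834 ≈ -0.68582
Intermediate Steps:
K(H, M) = H + 6*H*M (K(H, M) = 6*H*M + H = H + 6*H*M)
k(g) = 5 + 30*g (k(g) = -5*(1 + 6*g)*(-1) = (-5 - 30*g)*(-1) = 5 + 30*g)
V = -50834
q(D) = 13 + D*(5 + 30*D) (q(D) = (5 + 30*D)*D + 13 = D*(5 + 30*D) + 13 = 13 + D*(5 + 30*D))
q(34)/V = (13 + 5*34*(1 + 6*34))/(-50834) = (13 + 5*34*(1 + 204))*(-1/50834) = (13 + 5*34*205)*(-1/50834) = (13 + 34850)*(-1/50834) = 34863*(-1/50834) = -34863/50834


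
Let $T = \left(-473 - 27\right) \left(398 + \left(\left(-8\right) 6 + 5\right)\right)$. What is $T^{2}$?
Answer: $31506250000$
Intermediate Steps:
$T = -177500$ ($T = - 500 \left(398 + \left(-48 + 5\right)\right) = - 500 \left(398 - 43\right) = \left(-500\right) 355 = -177500$)
$T^{2} = \left(-177500\right)^{2} = 31506250000$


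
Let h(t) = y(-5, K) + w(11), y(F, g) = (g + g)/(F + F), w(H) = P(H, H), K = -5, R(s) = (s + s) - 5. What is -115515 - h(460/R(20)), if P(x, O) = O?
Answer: -115527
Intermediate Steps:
R(s) = -5 + 2*s (R(s) = 2*s - 5 = -5 + 2*s)
w(H) = H
y(F, g) = g/F (y(F, g) = (2*g)/((2*F)) = (2*g)*(1/(2*F)) = g/F)
h(t) = 12 (h(t) = -5/(-5) + 11 = -5*(-⅕) + 11 = 1 + 11 = 12)
-115515 - h(460/R(20)) = -115515 - 1*12 = -115515 - 12 = -115527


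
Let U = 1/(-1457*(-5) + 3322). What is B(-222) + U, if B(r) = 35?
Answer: 371246/10607 ≈ 35.000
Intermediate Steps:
U = 1/10607 (U = 1/(7285 + 3322) = 1/10607 ≈ 9.4277e-5)
B(-222) + U = 35 + 1/10607 = 371246/10607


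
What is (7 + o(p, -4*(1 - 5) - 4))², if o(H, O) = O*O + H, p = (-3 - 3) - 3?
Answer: 20164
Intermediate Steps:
p = -9 (p = -6 - 3 = -9)
o(H, O) = H + O² (o(H, O) = O² + H = H + O²)
(7 + o(p, -4*(1 - 5) - 4))² = (7 + (-9 + (-4*(1 - 5) - 4)²))² = (7 + (-9 + (-4*(-4) - 4)²))² = (7 + (-9 + (16 - 4)²))² = (7 + (-9 + 12²))² = (7 + (-9 + 144))² = (7 + 135)² = 142² = 20164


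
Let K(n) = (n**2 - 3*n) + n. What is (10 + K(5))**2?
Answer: 625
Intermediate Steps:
K(n) = n**2 - 2*n
(10 + K(5))**2 = (10 + 5*(-2 + 5))**2 = (10 + 5*3)**2 = (10 + 15)**2 = 25**2 = 625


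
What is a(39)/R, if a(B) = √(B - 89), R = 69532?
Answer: 5*I*√2/69532 ≈ 0.0001017*I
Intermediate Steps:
a(B) = √(-89 + B)
a(39)/R = √(-89 + 39)/69532 = √(-50)*(1/69532) = (5*I*√2)*(1/69532) = 5*I*√2/69532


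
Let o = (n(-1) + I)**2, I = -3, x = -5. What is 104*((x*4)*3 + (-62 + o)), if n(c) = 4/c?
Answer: -7592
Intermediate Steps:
o = 49 (o = (4/(-1) - 3)**2 = (4*(-1) - 3)**2 = (-4 - 3)**2 = (-7)**2 = 49)
104*((x*4)*3 + (-62 + o)) = 104*(-5*4*3 + (-62 + 49)) = 104*(-20*3 - 13) = 104*(-60 - 13) = 104*(-73) = -7592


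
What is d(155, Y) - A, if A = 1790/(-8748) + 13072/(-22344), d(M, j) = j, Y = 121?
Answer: 26102689/214326 ≈ 121.79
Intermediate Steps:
A = -169243/214326 (A = 1790*(-1/8748) + 13072*(-1/22344) = -895/4374 - 86/147 = -169243/214326 ≈ -0.78965)
d(155, Y) - A = 121 - 1*(-169243/214326) = 121 + 169243/214326 = 26102689/214326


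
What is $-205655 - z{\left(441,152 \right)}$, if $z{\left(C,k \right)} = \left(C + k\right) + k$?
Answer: $-206400$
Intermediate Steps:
$z{\left(C,k \right)} = C + 2 k$
$-205655 - z{\left(441,152 \right)} = -205655 - \left(441 + 2 \cdot 152\right) = -205655 - \left(441 + 304\right) = -205655 - 745 = -206400$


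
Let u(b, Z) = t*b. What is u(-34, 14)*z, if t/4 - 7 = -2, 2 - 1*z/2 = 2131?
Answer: 2895440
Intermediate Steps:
z = -4258 (z = 4 - 2*2131 = 4 - 4262 = -4258)
t = 20 (t = 28 + 4*(-2) = 28 - 8 = 20)
u(b, Z) = 20*b
u(-34, 14)*z = (20*(-34))*(-4258) = -680*(-4258) = 2895440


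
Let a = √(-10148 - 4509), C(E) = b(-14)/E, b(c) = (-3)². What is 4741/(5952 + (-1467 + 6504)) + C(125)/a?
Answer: 431/999 - 9*I*√14657/1832125 ≈ 0.43143 - 0.00059472*I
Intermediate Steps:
b(c) = 9
C(E) = 9/E
a = I*√14657 (a = √(-14657) = I*√14657 ≈ 121.07*I)
4741/(5952 + (-1467 + 6504)) + C(125)/a = 4741/(5952 + (-1467 + 6504)) + (9/125)/((I*√14657)) = 4741/(5952 + 5037) + (9*(1/125))*(-I*√14657/14657) = 4741/10989 + 9*(-I*√14657/14657)/125 = 4741*(1/10989) - 9*I*√14657/1832125 = 431/999 - 9*I*√14657/1832125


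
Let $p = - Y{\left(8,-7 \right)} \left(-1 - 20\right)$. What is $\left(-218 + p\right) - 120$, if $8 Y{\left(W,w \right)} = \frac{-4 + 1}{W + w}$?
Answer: $- \frac{2767}{8} \approx -345.88$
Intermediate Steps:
$Y{\left(W,w \right)} = - \frac{3}{8 \left(W + w\right)}$ ($Y{\left(W,w \right)} = \frac{\left(-4 + 1\right) \frac{1}{W + w}}{8} = \frac{\left(-3\right) \frac{1}{W + w}}{8} = - \frac{3}{8 \left(W + w\right)}$)
$p = - \frac{63}{8}$ ($p = - - \frac{3}{8 \cdot 8 + 8 \left(-7\right)} \left(-1 - 20\right) = - - \frac{3}{64 - 56} \left(-21\right) = - - \frac{3}{8} \left(-21\right) = - \left(-3\right) \frac{1}{8} \left(-21\right) = - \frac{\left(-3\right) \left(-21\right)}{8} = \left(-1\right) \frac{63}{8} = - \frac{63}{8} \approx -7.875$)
$\left(-218 + p\right) - 120 = \left(-218 - \frac{63}{8}\right) - 120 = - \frac{1807}{8} - 120 = - \frac{2767}{8}$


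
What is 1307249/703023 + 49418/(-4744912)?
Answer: 3084019738237/1667891134488 ≈ 1.8491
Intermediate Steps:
1307249/703023 + 49418/(-4744912) = 1307249*(1/703023) + 49418*(-1/4744912) = 1307249/703023 - 24709/2372456 = 3084019738237/1667891134488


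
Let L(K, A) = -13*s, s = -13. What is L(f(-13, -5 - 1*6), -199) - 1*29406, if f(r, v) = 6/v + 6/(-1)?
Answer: -29237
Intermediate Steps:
f(r, v) = -6 + 6/v (f(r, v) = 6/v + 6*(-1) = 6/v - 6 = -6 + 6/v)
L(K, A) = 169 (L(K, A) = -13*(-13) = 169)
L(f(-13, -5 - 1*6), -199) - 1*29406 = 169 - 1*29406 = 169 - 29406 = -29237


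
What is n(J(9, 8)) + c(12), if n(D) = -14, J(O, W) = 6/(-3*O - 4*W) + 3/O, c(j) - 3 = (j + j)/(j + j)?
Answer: -10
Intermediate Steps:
c(j) = 4 (c(j) = 3 + (j + j)/(j + j) = 3 + (2*j)/((2*j)) = 3 + (2*j)*(1/(2*j)) = 3 + 1 = 4)
J(O, W) = 3/O + 6/(-4*W - 3*O) (J(O, W) = 6/(-4*W - 3*O) + 3/O = 3/O + 6/(-4*W - 3*O))
n(J(9, 8)) + c(12) = -14 + 4 = -10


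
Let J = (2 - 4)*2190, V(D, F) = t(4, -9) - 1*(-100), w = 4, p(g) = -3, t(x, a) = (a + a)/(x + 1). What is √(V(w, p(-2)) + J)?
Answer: I*√107090/5 ≈ 65.449*I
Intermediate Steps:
t(x, a) = 2*a/(1 + x) (t(x, a) = (2*a)/(1 + x) = 2*a/(1 + x))
V(D, F) = 482/5 (V(D, F) = 2*(-9)/(1 + 4) - 1*(-100) = 2*(-9)/5 + 100 = 2*(-9)*(⅕) + 100 = -18/5 + 100 = 482/5)
J = -4380 (J = -2*2190 = -4380)
√(V(w, p(-2)) + J) = √(482/5 - 4380) = √(-21418/5) = I*√107090/5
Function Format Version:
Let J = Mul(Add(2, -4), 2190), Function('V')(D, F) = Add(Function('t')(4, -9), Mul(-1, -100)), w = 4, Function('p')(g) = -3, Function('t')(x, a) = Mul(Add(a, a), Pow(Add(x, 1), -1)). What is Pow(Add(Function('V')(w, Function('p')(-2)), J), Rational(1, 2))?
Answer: Mul(Rational(1, 5), I, Pow(107090, Rational(1, 2))) ≈ Mul(65.449, I)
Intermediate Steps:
Function('t')(x, a) = Mul(2, a, Pow(Add(1, x), -1)) (Function('t')(x, a) = Mul(Mul(2, a), Pow(Add(1, x), -1)) = Mul(2, a, Pow(Add(1, x), -1)))
Function('V')(D, F) = Rational(482, 5) (Function('V')(D, F) = Add(Mul(2, -9, Pow(Add(1, 4), -1)), Mul(-1, -100)) = Add(Mul(2, -9, Pow(5, -1)), 100) = Add(Mul(2, -9, Rational(1, 5)), 100) = Add(Rational(-18, 5), 100) = Rational(482, 5))
J = -4380 (J = Mul(-2, 2190) = -4380)
Pow(Add(Function('V')(w, Function('p')(-2)), J), Rational(1, 2)) = Pow(Add(Rational(482, 5), -4380), Rational(1, 2)) = Pow(Rational(-21418, 5), Rational(1, 2)) = Mul(Rational(1, 5), I, Pow(107090, Rational(1, 2)))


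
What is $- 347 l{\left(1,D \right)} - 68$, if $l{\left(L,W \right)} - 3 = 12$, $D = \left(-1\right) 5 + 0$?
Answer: $-5273$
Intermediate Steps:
$D = -5$ ($D = -5 + 0 = -5$)
$l{\left(L,W \right)} = 15$ ($l{\left(L,W \right)} = 3 + 12 = 15$)
$- 347 l{\left(1,D \right)} - 68 = \left(-347\right) 15 - 68 = -5205 + \left(-148 + 80\right) = -5205 - 68 = -5273$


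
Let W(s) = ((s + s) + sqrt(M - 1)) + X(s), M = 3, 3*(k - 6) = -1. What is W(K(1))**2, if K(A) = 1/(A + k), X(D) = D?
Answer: 881/400 + 9*sqrt(2)/10 ≈ 3.4753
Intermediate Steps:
k = 17/3 (k = 6 + (1/3)*(-1) = 6 - 1/3 = 17/3 ≈ 5.6667)
K(A) = 1/(17/3 + A) (K(A) = 1/(A + 17/3) = 1/(17/3 + A))
W(s) = sqrt(2) + 3*s (W(s) = ((s + s) + sqrt(3 - 1)) + s = (2*s + sqrt(2)) + s = (sqrt(2) + 2*s) + s = sqrt(2) + 3*s)
W(K(1))**2 = (sqrt(2) + 3*(3/(17 + 3*1)))**2 = (sqrt(2) + 3*(3/(17 + 3)))**2 = (sqrt(2) + 3*(3/20))**2 = (sqrt(2) + 9/20)**2 = (9/20 + sqrt(2))**2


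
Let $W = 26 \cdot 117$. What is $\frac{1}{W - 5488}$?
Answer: $- \frac{1}{2446} \approx -0.00040883$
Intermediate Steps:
$W = 3042$
$\frac{1}{W - 5488} = \frac{1}{3042 - 5488} = \frac{1}{-2446} = - \frac{1}{2446}$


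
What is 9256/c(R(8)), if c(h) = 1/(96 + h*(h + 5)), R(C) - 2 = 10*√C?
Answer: 8422960 + 1666080*√2 ≈ 1.0779e+7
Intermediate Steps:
R(C) = 2 + 10*√C
c(h) = 1/(96 + h*(5 + h))
9256/c(R(8)) = 9256/(1/(96 + (2 + 10*√8)² + 5*(2 + 10*√8))) = 9256/(1/(96 + (2 + 10*(2*√2))² + 5*(2 + 10*(2*√2)))) = 9256/(1/(96 + (2 + 20*√2)² + 5*(2 + 20*√2))) = 9256/(1/(96 + (2 + 20*√2)² + (10 + 100*√2))) = 9256/(1/(106 + (2 + 20*√2)² + 100*√2)) = 9256*(106 + (2 + 20*√2)² + 100*√2) = 981136 + 9256*(2 + 20*√2)² + 925600*√2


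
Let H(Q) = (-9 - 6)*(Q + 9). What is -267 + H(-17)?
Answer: -147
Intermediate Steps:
H(Q) = -135 - 15*Q (H(Q) = -15*(9 + Q) = -135 - 15*Q)
-267 + H(-17) = -267 + (-135 - 15*(-17)) = -267 + (-135 + 255) = -267 + 120 = -147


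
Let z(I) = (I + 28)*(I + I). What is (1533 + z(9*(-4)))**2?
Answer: 4447881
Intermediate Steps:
z(I) = 2*I*(28 + I) (z(I) = (28 + I)*(2*I) = 2*I*(28 + I))
(1533 + z(9*(-4)))**2 = (1533 + 2*(9*(-4))*(28 + 9*(-4)))**2 = (1533 + 2*(-36)*(28 - 36))**2 = (1533 + 2*(-36)*(-8))**2 = (1533 + 576)**2 = 2109**2 = 4447881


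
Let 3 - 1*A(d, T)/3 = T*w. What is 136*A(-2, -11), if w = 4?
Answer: 19176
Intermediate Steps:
A(d, T) = 9 - 12*T (A(d, T) = 9 - 3*T*4 = 9 - 12*T)
136*A(-2, -11) = 136*(9 - 12*(-11)) = 136*(9 + 132) = 136*141 = 19176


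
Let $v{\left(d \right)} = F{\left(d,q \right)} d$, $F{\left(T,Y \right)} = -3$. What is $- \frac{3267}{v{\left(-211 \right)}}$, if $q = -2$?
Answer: $- \frac{1089}{211} \approx -5.1611$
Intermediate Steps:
$v{\left(d \right)} = - 3 d$
$- \frac{3267}{v{\left(-211 \right)}} = - \frac{3267}{\left(-3\right) \left(-211\right)} = - \frac{3267}{633} = \left(-3267\right) \frac{1}{633} = - \frac{1089}{211}$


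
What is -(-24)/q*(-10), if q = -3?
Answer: 80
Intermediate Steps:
-(-24)/q*(-10) = -(-24)/(-3)*(-10) = -(-24)*(-1)/3*(-10) = -3*8/3*(-10) = -8*(-10) = 80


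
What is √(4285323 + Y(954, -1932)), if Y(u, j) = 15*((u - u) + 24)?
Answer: 3*√476187 ≈ 2070.2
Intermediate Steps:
Y(u, j) = 360 (Y(u, j) = 15*(0 + 24) = 15*24 = 360)
√(4285323 + Y(954, -1932)) = √(4285323 + 360) = √4285683 = 3*√476187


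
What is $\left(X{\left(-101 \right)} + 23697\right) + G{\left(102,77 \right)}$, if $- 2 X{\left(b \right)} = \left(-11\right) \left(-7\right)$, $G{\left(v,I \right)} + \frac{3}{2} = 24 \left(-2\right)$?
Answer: $23609$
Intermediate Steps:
$G{\left(v,I \right)} = - \frac{99}{2}$ ($G{\left(v,I \right)} = - \frac{3}{2} + 24 \left(-2\right) = - \frac{3}{2} - 48 = - \frac{99}{2}$)
$X{\left(b \right)} = - \frac{77}{2}$ ($X{\left(b \right)} = - \frac{\left(-11\right) \left(-7\right)}{2} = \left(- \frac{1}{2}\right) 77 = - \frac{77}{2}$)
$\left(X{\left(-101 \right)} + 23697\right) + G{\left(102,77 \right)} = \left(- \frac{77}{2} + 23697\right) - \frac{99}{2} = \frac{47317}{2} - \frac{99}{2} = 23609$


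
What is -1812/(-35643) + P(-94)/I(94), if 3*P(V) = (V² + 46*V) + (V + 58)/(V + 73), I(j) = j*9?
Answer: 64353790/35179641 ≈ 1.8293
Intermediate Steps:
I(j) = 9*j
P(V) = V²/3 + 46*V/3 + (58 + V)/(3*(73 + V)) (P(V) = ((V² + 46*V) + (V + 58)/(V + 73))/3 = ((V² + 46*V) + (58 + V)/(73 + V))/3 = (V² + 46*V + (58 + V)/(73 + V))/3 = V²/3 + 46*V/3 + (58 + V)/(3*(73 + V)))
-1812/(-35643) + P(-94)/I(94) = -1812/(-35643) + ((58 + (-94)³ + 119*(-94)² + 3359*(-94))/(3*(73 - 94)))/((9*94)) = -1812*(-1/35643) + ((⅓)*(58 - 830584 + 119*8836 - 315746)/(-21))/846 = 604/11881 + ((⅓)*(-1/21)*(58 - 830584 + 1051484 - 315746))*(1/846) = 604/11881 + ((⅓)*(-1/21)*(-94788))*(1/846) = 604/11881 + (10532/7)*(1/846) = 604/11881 + 5266/2961 = 64353790/35179641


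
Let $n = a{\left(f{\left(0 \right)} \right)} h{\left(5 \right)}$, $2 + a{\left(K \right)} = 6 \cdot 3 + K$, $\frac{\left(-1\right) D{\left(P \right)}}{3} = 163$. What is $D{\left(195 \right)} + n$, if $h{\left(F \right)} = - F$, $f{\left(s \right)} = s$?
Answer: $-569$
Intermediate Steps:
$D{\left(P \right)} = -489$ ($D{\left(P \right)} = \left(-3\right) 163 = -489$)
$a{\left(K \right)} = 16 + K$ ($a{\left(K \right)} = -2 + \left(6 \cdot 3 + K\right) = -2 + \left(18 + K\right) = 16 + K$)
$n = -80$ ($n = \left(16 + 0\right) \left(\left(-1\right) 5\right) = 16 \left(-5\right) = -80$)
$D{\left(195 \right)} + n = -489 - 80 = -569$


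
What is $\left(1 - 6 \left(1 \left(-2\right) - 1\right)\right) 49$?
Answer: $931$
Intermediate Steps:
$\left(1 - 6 \left(1 \left(-2\right) - 1\right)\right) 49 = \left(1 - 6 \left(-2 - 1\right)\right) 49 = \left(1 - -18\right) 49 = \left(1 + 18\right) 49 = 19 \cdot 49 = 931$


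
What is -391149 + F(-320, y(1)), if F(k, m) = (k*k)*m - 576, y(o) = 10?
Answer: 632275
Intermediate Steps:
F(k, m) = -576 + m*k**2 (F(k, m) = k**2*m - 576 = m*k**2 - 576 = -576 + m*k**2)
-391149 + F(-320, y(1)) = -391149 + (-576 + 10*(-320)**2) = -391149 + (-576 + 10*102400) = -391149 + (-576 + 1024000) = -391149 + 1023424 = 632275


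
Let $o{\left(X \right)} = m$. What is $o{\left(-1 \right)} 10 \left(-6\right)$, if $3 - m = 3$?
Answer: $0$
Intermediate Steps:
$m = 0$ ($m = 3 - 3 = 0$)
$o{\left(X \right)} = 0$
$o{\left(-1 \right)} 10 \left(-6\right) = 0 \cdot 10 \left(-6\right) = 0 \left(-6\right) = 0$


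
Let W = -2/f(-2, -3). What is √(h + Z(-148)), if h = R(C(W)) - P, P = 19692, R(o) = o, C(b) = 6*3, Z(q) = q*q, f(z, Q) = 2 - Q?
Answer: √2230 ≈ 47.223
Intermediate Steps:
Z(q) = q²
W = -⅖ (W = -2/(2 - 1*(-3)) = -2/(2 + 3) = -2/5 = -2*⅕ = -⅖ ≈ -0.40000)
C(b) = 18
h = -19674 (h = 18 - 1*19692 = 18 - 19692 = -19674)
√(h + Z(-148)) = √(-19674 + (-148)²) = √(-19674 + 21904) = √2230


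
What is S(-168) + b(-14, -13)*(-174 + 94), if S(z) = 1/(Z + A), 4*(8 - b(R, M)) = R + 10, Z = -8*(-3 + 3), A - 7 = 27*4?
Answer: -82799/115 ≈ -719.99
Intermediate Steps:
A = 115 (A = 7 + 27*4 = 7 + 108 = 115)
Z = 0 (Z = -8*0 = 0)
b(R, M) = 11/2 - R/4 (b(R, M) = 8 - (R + 10)/4 = 8 - (10 + R)/4 = 8 + (-5/2 - R/4) = 11/2 - R/4)
S(z) = 1/115 (S(z) = 1/(0 + 115) = 1/115)
S(-168) + b(-14, -13)*(-174 + 94) = 1/115 + (11/2 - ¼*(-14))*(-174 + 94) = 1/115 + (11/2 + 7/2)*(-80) = 1/115 + 9*(-80) = 1/115 - 720 = -82799/115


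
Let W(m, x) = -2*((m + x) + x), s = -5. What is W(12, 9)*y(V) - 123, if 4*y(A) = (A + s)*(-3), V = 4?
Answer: -168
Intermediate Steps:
y(A) = 15/4 - 3*A/4 (y(A) = ((A - 5)*(-3))/4 = ((-5 + A)*(-3))/4 = (15 - 3*A)/4 = 15/4 - 3*A/4)
W(m, x) = -4*x - 2*m (W(m, x) = -2*(m + 2*x) = -4*x - 2*m)
W(12, 9)*y(V) - 123 = (-4*9 - 2*12)*(15/4 - ¾*4) - 123 = (-36 - 24)*(15/4 - 3) - 123 = -60*¾ - 123 = -45 - 123 = -168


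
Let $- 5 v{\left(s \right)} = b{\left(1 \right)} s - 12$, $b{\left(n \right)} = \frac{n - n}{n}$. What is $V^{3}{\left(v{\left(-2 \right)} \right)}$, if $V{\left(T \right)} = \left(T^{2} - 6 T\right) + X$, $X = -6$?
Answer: $- \frac{49027896}{15625} \approx -3137.8$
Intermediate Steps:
$b{\left(n \right)} = 0$ ($b{\left(n \right)} = \frac{0}{n} = 0$)
$v{\left(s \right)} = \frac{12}{5}$ ($v{\left(s \right)} = - \frac{0 s - 12}{5} = - \frac{0 - 12}{5} = \left(- \frac{1}{5}\right) \left(-12\right) = \frac{12}{5}$)
$V{\left(T \right)} = -6 + T^{2} - 6 T$ ($V{\left(T \right)} = \left(T^{2} - 6 T\right) - 6 = -6 + T^{2} - 6 T$)
$V^{3}{\left(v{\left(-2 \right)} \right)} = \left(-6 + \left(\frac{12}{5}\right)^{2} - \frac{72}{5}\right)^{3} = \left(-6 + \frac{144}{25} - \frac{72}{5}\right)^{3} = \left(- \frac{366}{25}\right)^{3} = - \frac{49027896}{15625}$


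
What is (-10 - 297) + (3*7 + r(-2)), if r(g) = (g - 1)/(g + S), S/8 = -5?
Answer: -4003/14 ≈ -285.93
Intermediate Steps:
S = -40 (S = 8*(-5) = -40)
r(g) = (-1 + g)/(-40 + g) (r(g) = (g - 1)/(g - 40) = (-1 + g)/(-40 + g))
(-10 - 297) + (3*7 + r(-2)) = (-10 - 297) + (3*7 + (-1 - 2)/(-40 - 2)) = -307 + (21 - 3/(-42)) = -307 + (21 - 1/42*(-3)) = -307 + (21 + 1/14) = -307 + 295/14 = -4003/14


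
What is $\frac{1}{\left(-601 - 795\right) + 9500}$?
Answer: $\frac{1}{8104} \approx 0.0001234$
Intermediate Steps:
$\frac{1}{\left(-601 - 795\right) + 9500} = \frac{1}{-1396 + 9500} = \frac{1}{8104}$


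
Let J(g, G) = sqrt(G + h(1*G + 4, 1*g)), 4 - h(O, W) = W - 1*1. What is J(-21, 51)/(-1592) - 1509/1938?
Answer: -503/646 - sqrt(77)/1592 ≈ -0.78415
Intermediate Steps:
h(O, W) = 5 - W (h(O, W) = 4 - (W - 1*1) = 4 - (W - 1) = 4 - (-1 + W) = 4 + (1 - W) = 5 - W)
J(g, G) = sqrt(5 + G - g) (J(g, G) = sqrt(G + (5 - g)) = sqrt(5 + G - g))
J(-21, 51)/(-1592) - 1509/1938 = sqrt(5 + 51 - 1*(-21))/(-1592) - 1509/1938 = sqrt(5 + 51 + 21)*(-1/1592) - 1509*1/1938 = sqrt(77)*(-1/1592) - 503/646 = -sqrt(77)/1592 - 503/646 = -503/646 - sqrt(77)/1592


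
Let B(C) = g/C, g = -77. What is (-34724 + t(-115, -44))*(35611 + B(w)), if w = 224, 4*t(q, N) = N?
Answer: -39581956635/32 ≈ -1.2369e+9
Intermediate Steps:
t(q, N) = N/4
B(C) = -77/C
(-34724 + t(-115, -44))*(35611 + B(w)) = (-34724 + (¼)*(-44))*(35611 - 77/224) = (-34724 - 11)*(35611 - 77*1/224) = -34735*(35611 - 11/32) = -34735*1139541/32 = -39581956635/32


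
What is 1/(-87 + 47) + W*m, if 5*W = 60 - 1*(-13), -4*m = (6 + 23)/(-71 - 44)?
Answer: 4119/4600 ≈ 0.89543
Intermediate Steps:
m = 29/460 (m = -(6 + 23)/(4*(-71 - 44)) = -29/(4*(-115)) = -29*(-1)/(4*115) = -¼*(-29/115) = 29/460 ≈ 0.063043)
W = 73/5 (W = (60 - 1*(-13))/5 = (60 + 13)/5 = (⅕)*73 = 73/5 ≈ 14.600)
1/(-87 + 47) + W*m = 1/(-87 + 47) + (73/5)*(29/460) = 1/(-40) + 2117/2300 = -1/40 + 2117/2300 = 4119/4600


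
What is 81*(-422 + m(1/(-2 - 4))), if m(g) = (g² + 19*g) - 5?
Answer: -139365/4 ≈ -34841.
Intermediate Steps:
m(g) = -5 + g² + 19*g
81*(-422 + m(1/(-2 - 4))) = 81*(-422 + (-5 + (1/(-2 - 4))² + 19/(-2 - 4))) = 81*(-422 + (-5 + (1/(-6))² + 19/(-6))) = 81*(-422 + (-5 + (-⅙)² + 19*(-⅙))) = 81*(-422 + (-5 + 1/36 - 19/6)) = 81*(-422 - 293/36) = 81*(-15485/36) = -139365/4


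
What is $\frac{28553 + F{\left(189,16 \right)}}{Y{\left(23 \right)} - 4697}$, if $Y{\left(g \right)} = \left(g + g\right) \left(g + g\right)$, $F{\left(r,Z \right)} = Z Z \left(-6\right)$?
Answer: $- \frac{27017}{2581} \approx -10.468$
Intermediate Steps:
$F{\left(r,Z \right)} = - 6 Z^{2}$ ($F{\left(r,Z \right)} = Z^{2} \left(-6\right) = - 6 Z^{2}$)
$Y{\left(g \right)} = 4 g^{2}$ ($Y{\left(g \right)} = 2 g 2 g = 4 g^{2}$)
$\frac{28553 + F{\left(189,16 \right)}}{Y{\left(23 \right)} - 4697} = \frac{28553 - 6 \cdot 16^{2}}{4 \cdot 23^{2} - 4697} = \frac{28553 - 1536}{4 \cdot 529 - 4697} = \frac{28553 - 1536}{2116 - 4697} = \frac{27017}{-2581} = 27017 \left(- \frac{1}{2581}\right) = - \frac{27017}{2581}$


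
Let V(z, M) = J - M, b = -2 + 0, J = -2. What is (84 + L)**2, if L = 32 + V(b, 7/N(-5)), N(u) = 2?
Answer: 48841/4 ≈ 12210.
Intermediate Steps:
b = -2
V(z, M) = -2 - M
L = 53/2 (L = 32 + (-2 - 7/2) = 32 - 11/2 = 53/2 ≈ 26.500)
(84 + L)**2 = (84 + 53/2)**2 = (221/2)**2 = 48841/4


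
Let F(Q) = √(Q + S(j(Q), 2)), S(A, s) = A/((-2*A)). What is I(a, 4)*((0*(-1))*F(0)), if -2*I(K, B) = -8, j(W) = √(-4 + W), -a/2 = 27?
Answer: 0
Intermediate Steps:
a = -54 (a = -2*27 = -54)
S(A, s) = -½ (S(A, s) = A*(-1/(2*A)) = -½)
I(K, B) = 4 (I(K, B) = -½*(-8) = 4)
F(Q) = √(-½ + Q) (F(Q) = √(Q - ½) = √(-½ + Q))
I(a, 4)*((0*(-1))*F(0)) = 4*((0*(-1))*(√(-2 + 4*0)/2)) = 4*(0*(√(-2 + 0)/2)) = 4*(0*(√(-2)/2)) = 4*(0*((I*√2)/2)) = 4*(0*(I*√2/2)) = 4*0 = 0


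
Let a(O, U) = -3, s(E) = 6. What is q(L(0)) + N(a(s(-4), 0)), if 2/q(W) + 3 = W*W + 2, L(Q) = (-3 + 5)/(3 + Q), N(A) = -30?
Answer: -168/5 ≈ -33.600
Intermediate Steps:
L(Q) = 2/(3 + Q)
q(W) = 2/(-1 + W**2) (q(W) = 2/(-3 + (W*W + 2)) = 2/(-3 + (W**2 + 2)) = 2/(-3 + (2 + W**2)) = 2/(-1 + W**2))
q(L(0)) + N(a(s(-4), 0)) = 2/(-1 + (2/(3 + 0))**2) - 30 = 2/(-1 + (2/3)**2) - 30 = 2/(-1 + 4/9) - 30 = 2/(-5/9) - 30 = 2*(-9/5) - 30 = -18/5 - 30 = -168/5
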